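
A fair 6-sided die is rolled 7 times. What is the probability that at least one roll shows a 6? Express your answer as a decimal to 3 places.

0.721

P(no roll shows a 6) = (5/6)^7 ≈ 0.279.
P(at least one) = 1 − 0.279 = 0.721.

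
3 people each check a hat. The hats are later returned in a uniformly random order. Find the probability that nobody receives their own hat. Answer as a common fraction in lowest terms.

This is the derangement probability: permutations of 3 with no fixed point.
D(3) = 3! · (1 − 1/1! + 1/2! − ··· + (−1)^3/3!) = 2.
P = 2/6 = 1/3.

1/3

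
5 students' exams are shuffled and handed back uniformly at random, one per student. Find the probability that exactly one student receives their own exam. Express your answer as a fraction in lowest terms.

3/8

Choose which one is fixed: C(5,1) = 5 ways.
The remaining 4 must have no fixed point: D(4) = 9.
P = 5·9/120 = 3/8.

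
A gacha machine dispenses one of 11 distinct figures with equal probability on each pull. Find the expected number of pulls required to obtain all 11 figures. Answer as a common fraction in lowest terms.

After i distinct types are collected, each trial gives a new one with probability (11−i)/11, so the expected wait for the next new type is 11/(11−i).
E = 11/11 + 11/10 + 11/9 + 11/8 + 11/7 + 11/6 + 11/5 + 11/4 + 11/3 + 11/2 + 11/1 = 83711/2520.

83711/2520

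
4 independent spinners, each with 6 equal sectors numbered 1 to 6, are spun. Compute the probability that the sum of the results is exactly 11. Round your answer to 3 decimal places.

There are 6^4 = 1296 equally likely outcomes.
The number of ordered 4-tuples from {1,…,6} summing to 11 is 104.
P(sum = 11) = 104/1296 = 13/162 ≈ 0.080.

0.080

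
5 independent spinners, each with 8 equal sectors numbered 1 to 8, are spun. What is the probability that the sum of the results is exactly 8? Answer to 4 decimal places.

There are 8^5 = 32768 equally likely outcomes.
The number of ordered 5-tuples from {1,…,8} summing to 8 is 35.
P(sum = 8) = 35/32768 ≈ 0.0011.

0.0011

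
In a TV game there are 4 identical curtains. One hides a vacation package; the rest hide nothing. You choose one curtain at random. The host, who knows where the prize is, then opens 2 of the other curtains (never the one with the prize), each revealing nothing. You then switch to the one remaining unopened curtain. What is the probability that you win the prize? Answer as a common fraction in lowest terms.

Your original curtain holds the prize with probability 1/4, so the other 3 collectively hold it with probability 3/4.
The host can always find 2 empty curtains to open, so the reveals don't change that 3/4; it is now spread over the 1 remaining unopened curtain.
P(win by switching) = (3/4) · (1/1) = 3/4.

3/4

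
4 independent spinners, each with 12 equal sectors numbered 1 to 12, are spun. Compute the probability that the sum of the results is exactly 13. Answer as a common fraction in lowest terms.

There are 12^4 = 20736 equally likely outcomes.
The number of ordered 4-tuples from {1,…,12} summing to 13 is 220.
P(sum = 13) = 220/20736 = 55/5184.

55/5184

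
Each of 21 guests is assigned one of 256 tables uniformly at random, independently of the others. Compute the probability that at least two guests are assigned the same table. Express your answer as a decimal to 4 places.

0.5696

It's easier to compute the probability that all 21 are distinct.
P(all distinct) = 256/256 · 255/256 · ··· · 236/256 ≈ 0.4304.
So the probability of at least one match is 1 − 0.4304 = 0.5696.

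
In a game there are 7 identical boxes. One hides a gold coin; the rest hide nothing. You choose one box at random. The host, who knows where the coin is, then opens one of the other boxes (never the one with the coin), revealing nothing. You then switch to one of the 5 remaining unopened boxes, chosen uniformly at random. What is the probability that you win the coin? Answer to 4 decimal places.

Your original box holds the coin with probability 1/7, so the other 6 collectively hold it with probability 6/7.
The host can always find an empty box to open, so this doesn't change that 6/7; it is now spread over the 5 remaining unopened boxes.
P(win by switching) = (6/7) · (1/5) = 6/35 ≈ 0.1714.

0.1714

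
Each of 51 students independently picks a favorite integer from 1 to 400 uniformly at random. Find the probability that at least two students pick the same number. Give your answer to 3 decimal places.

It's easier to compute the probability that all 51 are distinct.
P(all distinct) = 400/400 · 399/400 · ··· · 350/400 ≈ 0.036.
So the probability of at least one match is 1 − 0.036 = 0.964.

0.964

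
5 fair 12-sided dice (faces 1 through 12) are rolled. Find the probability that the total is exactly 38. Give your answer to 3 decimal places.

0.040

There are 12^5 = 248832 equally likely outcomes.
The number of ordered 5-tuples from {1,…,12} summing to 38 is 9945.
P(sum = 38) = 9945/248832 = 1105/27648 ≈ 0.040.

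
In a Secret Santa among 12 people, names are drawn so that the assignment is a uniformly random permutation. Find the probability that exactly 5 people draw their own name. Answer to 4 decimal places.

0.0031

Choose which 5 of the 12 are fixed: C(12,5) = 792 ways.
The remaining 7 must have no fixed point: D(7) = 1854.
P = 792·1854/479001600 = 103/33600 ≈ 0.0031.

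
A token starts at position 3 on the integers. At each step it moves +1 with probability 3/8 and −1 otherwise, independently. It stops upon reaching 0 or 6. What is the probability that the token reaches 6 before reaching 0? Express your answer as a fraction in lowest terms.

Let r = q/p = (5/8)/(3/8) = 5/3. The recurrence P(i) = p·P(i+1) + q·P(i−1) with P(0)=0, P(6)=1 gives P(i) = (1 − r^i)/(1 − r^6).
P(3) = (1 − (5/3)^3) / (1 − (5/3)^6) = 27/152.

27/152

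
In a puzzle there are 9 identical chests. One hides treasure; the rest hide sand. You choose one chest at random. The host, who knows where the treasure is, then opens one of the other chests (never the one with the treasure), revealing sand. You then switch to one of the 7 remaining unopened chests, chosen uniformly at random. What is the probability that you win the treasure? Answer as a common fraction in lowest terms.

Your original chest holds the treasure with probability 1/9, so the other 8 collectively hold it with probability 8/9.
The host can always find an empty chest to open, so this doesn't change that 8/9; it is now spread over the 7 remaining unopened chests.
P(win by switching) = (8/9) · (1/7) = 8/63.

8/63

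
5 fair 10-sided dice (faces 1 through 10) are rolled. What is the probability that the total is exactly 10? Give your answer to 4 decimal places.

There are 10^5 = 100000 equally likely outcomes.
The number of ordered 5-tuples from {1,…,10} summing to 10 is 126.
P(sum = 10) = 126/100000 = 63/50000 ≈ 0.0013.

0.0013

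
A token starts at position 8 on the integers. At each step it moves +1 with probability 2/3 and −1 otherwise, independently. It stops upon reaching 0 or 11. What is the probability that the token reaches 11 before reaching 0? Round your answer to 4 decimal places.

0.9966

Let r = q/p = (1/3)/(2/3) = 1/2. The recurrence P(i) = p·P(i+1) + q·P(i−1) with P(0)=0, P(11)=1 gives P(i) = (1 − r^i)/(1 − r^11).
P(8) = (1 − (1/2)^8) / (1 − (1/2)^11) = 2040/2047 ≈ 0.9966.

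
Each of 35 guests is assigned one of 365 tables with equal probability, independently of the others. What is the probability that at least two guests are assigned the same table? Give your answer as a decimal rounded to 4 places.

It's easier to compute the probability that all 35 are distinct.
P(all distinct) = 365/365 · 364/365 · ··· · 331/365 ≈ 0.1856.
So the probability of at least one match is 1 − 0.1856 = 0.8144.

0.8144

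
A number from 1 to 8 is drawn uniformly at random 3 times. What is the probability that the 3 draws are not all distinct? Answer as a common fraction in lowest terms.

P(all 3 different) = 8/8 · 7/8 · ··· · 6/8 = 21/32.
P(at least two equal) = 1 − 21/32 = 11/32.

11/32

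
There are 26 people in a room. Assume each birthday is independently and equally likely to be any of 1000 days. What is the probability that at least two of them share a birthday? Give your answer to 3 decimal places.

It's easier to compute the probability that all 26 are distinct.
P(all distinct) = 1000/1000 · 999/1000 · ··· · 975/1000 ≈ 0.721.
So the probability of at least one match is 1 − 0.721 = 0.279.

0.279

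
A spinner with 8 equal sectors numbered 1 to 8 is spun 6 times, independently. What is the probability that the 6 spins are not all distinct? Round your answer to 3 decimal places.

0.923

P(all 6 different) = 8/8 · 7/8 · ··· · 3/8 ≈ 0.077.
P(at least two equal) = 1 − 0.077 = 0.923.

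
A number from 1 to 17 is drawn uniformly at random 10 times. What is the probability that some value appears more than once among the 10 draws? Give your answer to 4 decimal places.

0.9650

P(all 10 different) = 17/17 · 16/17 · ··· · 8/17 ≈ 0.0350.
P(at least two equal) = 1 − 0.0350 = 0.9650.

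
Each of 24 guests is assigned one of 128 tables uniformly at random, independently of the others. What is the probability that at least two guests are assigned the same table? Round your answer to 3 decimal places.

It's easier to compute the probability that all 24 are distinct.
P(all distinct) = 128/128 · 127/128 · ··· · 105/128 ≈ 0.100.
So the probability of at least one match is 1 − 0.100 = 0.900.

0.900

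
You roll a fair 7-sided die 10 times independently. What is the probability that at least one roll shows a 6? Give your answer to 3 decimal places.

P(no roll shows a 6) = (6/7)^10 ≈ 0.214.
P(at least one) = 1 − 0.214 = 0.786.

0.786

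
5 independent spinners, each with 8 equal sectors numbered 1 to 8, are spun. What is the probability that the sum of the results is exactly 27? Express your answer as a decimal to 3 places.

There are 8^5 = 32768 equally likely outcomes.
The number of ordered 5-tuples from {1,…,8} summing to 27 is 1750.
P(sum = 27) = 1750/32768 = 875/16384 ≈ 0.053.

0.053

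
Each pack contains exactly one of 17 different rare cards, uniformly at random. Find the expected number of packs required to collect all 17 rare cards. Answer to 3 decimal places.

After i distinct types are collected, each trial gives a new one with probability (17−i)/17, so the expected wait for the next new type is 17/(17−i).
E = 17/17 + 17/16 + 17/15 + 17/14 + 17/13 + 17/12 + 17/11 + 17/10 + 17/9 + 17/8 + 17/7 + 17/6 + 17/5 + 17/4 + 17/3 + 17/2 + 17/1 = 42142223/720720 ≈ 58.472.

58.472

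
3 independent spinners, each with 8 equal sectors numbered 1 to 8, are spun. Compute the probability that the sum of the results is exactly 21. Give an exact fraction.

5/256

There are 8^3 = 512 equally likely outcomes.
The number of ordered 3-tuples from {1,…,8} summing to 21 is 10.
P(sum = 21) = 10/512 = 5/256.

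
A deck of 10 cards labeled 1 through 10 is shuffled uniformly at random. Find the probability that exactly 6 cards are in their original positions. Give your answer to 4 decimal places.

0.0005

Choose which 6 of the 10 are fixed: C(10,6) = 210 ways.
The remaining 4 must have no fixed point: D(4) = 9.
P = 210·9/3628800 = 1/1920 ≈ 0.0005.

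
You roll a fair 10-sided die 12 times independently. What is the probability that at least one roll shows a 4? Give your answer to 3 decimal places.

0.718

P(no roll shows a 4) = (9/10)^12 ≈ 0.282.
P(at least one) = 1 − 0.282 = 0.718.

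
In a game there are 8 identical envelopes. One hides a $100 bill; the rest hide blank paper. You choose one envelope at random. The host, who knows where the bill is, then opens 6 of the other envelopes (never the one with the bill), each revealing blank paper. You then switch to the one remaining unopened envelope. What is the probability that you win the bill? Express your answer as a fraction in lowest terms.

Your original envelope holds the bill with probability 1/8, so the other 7 collectively hold it with probability 7/8.
The host can always find 6 empty envelopes to open, so the reveals don't change that 7/8; it is now spread over the 1 remaining unopened envelope.
P(win by switching) = (7/8) · (1/1) = 7/8.

7/8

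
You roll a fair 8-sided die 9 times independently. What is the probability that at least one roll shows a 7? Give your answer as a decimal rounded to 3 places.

0.699

P(no roll shows a 7) = (7/8)^9 ≈ 0.301.
P(at least one) = 1 − 0.301 = 0.699.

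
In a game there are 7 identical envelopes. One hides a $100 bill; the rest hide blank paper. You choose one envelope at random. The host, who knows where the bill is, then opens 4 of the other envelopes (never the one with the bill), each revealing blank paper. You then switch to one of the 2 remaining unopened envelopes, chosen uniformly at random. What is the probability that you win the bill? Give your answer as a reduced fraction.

3/7

Your original envelope holds the bill with probability 1/7, so the other 6 collectively hold it with probability 6/7.
The host can always find 4 empty envelopes to open, so the reveals don't change that 6/7; it is now spread over the 2 remaining unopened envelopes.
P(win by switching) = (6/7) · (1/2) = 3/7.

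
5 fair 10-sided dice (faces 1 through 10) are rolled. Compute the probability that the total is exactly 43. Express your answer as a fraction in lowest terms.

There are 10^5 = 100000 equally likely outcomes.
The number of ordered 5-tuples from {1,…,10} summing to 43 is 330.
P(sum = 43) = 330/100000 = 33/10000.

33/10000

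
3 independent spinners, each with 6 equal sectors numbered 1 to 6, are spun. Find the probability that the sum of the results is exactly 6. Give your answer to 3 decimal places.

0.046

There are 6^3 = 216 equally likely outcomes.
The number of ordered 3-tuples from {1,…,6} summing to 6 is 10.
P(sum = 6) = 10/216 = 5/108 ≈ 0.046.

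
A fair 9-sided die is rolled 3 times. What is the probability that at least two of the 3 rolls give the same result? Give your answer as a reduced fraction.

25/81

P(all 3 different) = 9/9 · 8/9 · ··· · 7/9 = 56/81.
P(at least two equal) = 1 − 56/81 = 25/81.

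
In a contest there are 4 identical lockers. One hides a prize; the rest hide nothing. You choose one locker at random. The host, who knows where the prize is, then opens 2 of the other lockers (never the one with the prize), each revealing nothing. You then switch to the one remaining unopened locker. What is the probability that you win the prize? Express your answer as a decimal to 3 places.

0.750

Your original locker holds the prize with probability 1/4, so the other 3 collectively hold it with probability 3/4.
The host can always find 2 empty lockers to open, so the reveals don't change that 3/4; it is now spread over the 1 remaining unopened locker.
P(win by switching) = (3/4) · (1/1) = 3/4 ≈ 0.750.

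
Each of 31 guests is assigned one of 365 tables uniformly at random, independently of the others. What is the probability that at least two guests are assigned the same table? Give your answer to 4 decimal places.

It's easier to compute the probability that all 31 are distinct.
P(all distinct) = 365/365 · 364/365 · ··· · 335/365 ≈ 0.2695.
So the probability of at least one match is 1 − 0.2695 = 0.7305.

0.7305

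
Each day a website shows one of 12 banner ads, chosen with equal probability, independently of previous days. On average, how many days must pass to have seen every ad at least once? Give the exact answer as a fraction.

After i distinct types are collected, each trial gives a new one with probability (12−i)/12, so the expected wait for the next new type is 12/(12−i).
E = 12/12 + 12/11 + 12/10 + 12/9 + 12/8 + 12/7 + 12/6 + 12/5 + 12/4 + 12/3 + 12/2 + 12/1 = 86021/2310.

86021/2310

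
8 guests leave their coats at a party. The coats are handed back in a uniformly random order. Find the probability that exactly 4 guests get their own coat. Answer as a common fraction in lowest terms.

1/64

Choose which 4 of the 8 are fixed: C(8,4) = 70 ways.
The remaining 4 must have no fixed point: D(4) = 9.
P = 70·9/40320 = 1/64.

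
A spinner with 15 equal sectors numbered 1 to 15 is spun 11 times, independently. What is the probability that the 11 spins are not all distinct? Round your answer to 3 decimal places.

P(all 11 different) = 15/15 · 14/15 · ··· · 5/15 ≈ 0.006.
P(at least two equal) = 1 − 0.006 = 0.994.

0.994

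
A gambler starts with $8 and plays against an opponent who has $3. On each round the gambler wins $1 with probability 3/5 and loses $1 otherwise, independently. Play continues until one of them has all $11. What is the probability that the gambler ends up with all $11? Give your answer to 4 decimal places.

Let r = q/p = (2/5)/(3/5) = 2/3. The recurrence P(i) = p·P(i+1) + q·P(i−1) with P(0)=0, P(11)=1 gives P(i) = (1 − r^i)/(1 − r^11).
P(8) = (1 − (2/3)^8) / (1 − (2/3)^11) = 170235/175099 ≈ 0.9722.

0.9722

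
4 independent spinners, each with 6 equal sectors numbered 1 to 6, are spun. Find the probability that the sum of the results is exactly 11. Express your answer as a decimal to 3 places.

0.080

There are 6^4 = 1296 equally likely outcomes.
The number of ordered 4-tuples from {1,…,6} summing to 11 is 104.
P(sum = 11) = 104/1296 = 13/162 ≈ 0.080.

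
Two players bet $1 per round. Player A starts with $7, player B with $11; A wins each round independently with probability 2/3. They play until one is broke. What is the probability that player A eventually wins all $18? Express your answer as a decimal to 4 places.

0.9922

Let r = q/p = (1/3)/(2/3) = 1/2. The recurrence P(i) = p·P(i+1) + q·P(i−1) with P(0)=0, P(18)=1 gives P(i) = (1 − r^i)/(1 − r^18).
P(7) = (1 − (1/2)^7) / (1 − (1/2)^18) = 260096/262143 ≈ 0.9922.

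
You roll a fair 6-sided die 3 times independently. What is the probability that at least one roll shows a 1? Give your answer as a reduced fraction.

P(no roll shows a 1) = (5/6)^3 = 125/216.
P(at least one) = 1 − 125/216 = 91/216.

91/216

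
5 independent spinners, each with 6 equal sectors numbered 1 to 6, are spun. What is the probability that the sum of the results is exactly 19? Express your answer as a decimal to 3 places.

0.095

There are 6^5 = 7776 equally likely outcomes.
The number of ordered 5-tuples from {1,…,6} summing to 19 is 735.
P(sum = 19) = 735/7776 = 245/2592 ≈ 0.095.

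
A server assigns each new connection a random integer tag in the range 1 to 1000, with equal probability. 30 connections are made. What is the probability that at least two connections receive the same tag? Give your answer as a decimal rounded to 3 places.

0.356

It's easier to compute the probability that all 30 are distinct.
P(all distinct) = 1000/1000 · 999/1000 · ··· · 971/1000 ≈ 0.644.
So the probability of at least one match is 1 − 0.644 = 0.356.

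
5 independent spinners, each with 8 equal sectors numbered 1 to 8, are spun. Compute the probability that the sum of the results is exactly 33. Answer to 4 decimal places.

0.0101

There are 8^5 = 32768 equally likely outcomes.
The number of ordered 5-tuples from {1,…,8} summing to 33 is 330.
P(sum = 33) = 330/32768 = 165/16384 ≈ 0.0101.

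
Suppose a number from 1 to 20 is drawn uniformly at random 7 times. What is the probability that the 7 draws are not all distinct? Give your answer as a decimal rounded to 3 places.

P(all 7 different) = 20/20 · 19/20 · ··· · 14/20 ≈ 0.305.
P(at least two equal) = 1 − 0.305 = 0.695.

0.695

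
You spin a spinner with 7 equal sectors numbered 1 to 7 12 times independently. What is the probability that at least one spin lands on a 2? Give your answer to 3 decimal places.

P(no spin lands on a 2) = (6/7)^12 ≈ 0.157.
P(at least one) = 1 − 0.157 = 0.843.

0.843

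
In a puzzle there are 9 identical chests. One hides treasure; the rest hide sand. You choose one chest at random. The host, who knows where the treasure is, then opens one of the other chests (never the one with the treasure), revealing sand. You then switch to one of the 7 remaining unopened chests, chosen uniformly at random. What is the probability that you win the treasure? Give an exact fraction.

Your original chest holds the treasure with probability 1/9, so the other 8 collectively hold it with probability 8/9.
The host can always find an empty chest to open, so this doesn't change that 8/9; it is now spread over the 7 remaining unopened chests.
P(win by switching) = (8/9) · (1/7) = 8/63.

8/63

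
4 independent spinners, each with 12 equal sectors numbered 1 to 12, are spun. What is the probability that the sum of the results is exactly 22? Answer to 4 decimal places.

There are 12^4 = 20736 equally likely outcomes.
The number of ordered 4-tuples from {1,…,12} summing to 22 is 994.
P(sum = 22) = 994/20736 = 497/10368 ≈ 0.0479.

0.0479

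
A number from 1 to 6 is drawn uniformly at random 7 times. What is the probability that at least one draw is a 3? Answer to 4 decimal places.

P(no draw is a 3) = (5/6)^7 ≈ 0.2791.
P(at least one) = 1 − 0.2791 = 0.7209.

0.7209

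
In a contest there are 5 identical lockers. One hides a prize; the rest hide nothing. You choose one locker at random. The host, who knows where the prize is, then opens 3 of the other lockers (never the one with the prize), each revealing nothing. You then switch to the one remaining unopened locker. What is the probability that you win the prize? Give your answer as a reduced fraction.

Your original locker holds the prize with probability 1/5, so the other 4 collectively hold it with probability 4/5.
The host can always find 3 empty lockers to open, so the reveals don't change that 4/5; it is now spread over the 1 remaining unopened locker.
P(win by switching) = (4/5) · (1/1) = 4/5.

4/5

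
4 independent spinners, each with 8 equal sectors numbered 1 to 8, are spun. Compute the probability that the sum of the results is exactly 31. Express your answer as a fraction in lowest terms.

There are 8^4 = 4096 equally likely outcomes.
The number of ordered 4-tuples from {1,…,8} summing to 31 is 4.
P(sum = 31) = 4/4096 = 1/1024.

1/1024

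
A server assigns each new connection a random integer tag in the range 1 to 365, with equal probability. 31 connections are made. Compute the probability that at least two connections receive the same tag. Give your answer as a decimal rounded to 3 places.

0.730

It's easier to compute the probability that all 31 are distinct.
P(all distinct) = 365/365 · 364/365 · ··· · 335/365 ≈ 0.270.
So the probability of at least one match is 1 − 0.270 = 0.730.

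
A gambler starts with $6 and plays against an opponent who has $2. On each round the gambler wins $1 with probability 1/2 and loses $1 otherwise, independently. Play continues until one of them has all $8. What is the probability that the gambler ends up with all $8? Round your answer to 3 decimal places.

With a fair step, P(i) = ½P(i−1) + ½P(i+1) with P(0)=0, P(8)=1 has the linear solution P(i) = i/8.
P(6) = 6/8 = 3/4 ≈ 0.750.

0.750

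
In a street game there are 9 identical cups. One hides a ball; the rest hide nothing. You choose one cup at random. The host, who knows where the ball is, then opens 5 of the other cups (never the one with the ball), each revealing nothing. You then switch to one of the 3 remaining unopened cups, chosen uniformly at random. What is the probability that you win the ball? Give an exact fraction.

8/27

Your original cup holds the ball with probability 1/9, so the other 8 collectively hold it with probability 8/9.
The host can always find 5 empty cups to open, so the reveals don't change that 8/9; it is now spread over the 3 remaining unopened cups.
P(win by switching) = (8/9) · (1/3) = 8/27.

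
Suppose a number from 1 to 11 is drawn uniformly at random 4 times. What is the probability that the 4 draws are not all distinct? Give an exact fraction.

611/1331

P(all 4 different) = 11/11 · 10/11 · ··· · 8/11 = 720/1331.
P(at least two equal) = 1 − 720/1331 = 611/1331.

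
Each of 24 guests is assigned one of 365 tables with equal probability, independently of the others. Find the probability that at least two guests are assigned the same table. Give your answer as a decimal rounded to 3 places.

0.538

It's easier to compute the probability that all 24 are distinct.
P(all distinct) = 365/365 · 364/365 · ··· · 342/365 ≈ 0.462.
So the probability of at least one match is 1 − 0.462 = 0.538.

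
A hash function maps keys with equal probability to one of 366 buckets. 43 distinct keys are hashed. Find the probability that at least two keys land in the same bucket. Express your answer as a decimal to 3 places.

It's easier to compute the probability that all 43 are distinct.
P(all distinct) = 366/366 · 365/366 · ··· · 324/366 ≈ 0.077.
So the probability of at least one match is 1 − 0.077 = 0.923.

0.923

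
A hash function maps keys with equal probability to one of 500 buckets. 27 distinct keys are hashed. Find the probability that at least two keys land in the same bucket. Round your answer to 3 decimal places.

It's easier to compute the probability that all 27 are distinct.
P(all distinct) = 500/500 · 499/500 · ··· · 474/500 ≈ 0.489.
So the probability of at least one match is 1 − 0.489 = 0.511.

0.511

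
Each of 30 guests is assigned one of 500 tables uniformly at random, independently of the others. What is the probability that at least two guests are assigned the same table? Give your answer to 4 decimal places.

0.5884

It's easier to compute the probability that all 30 are distinct.
P(all distinct) = 500/500 · 499/500 · ··· · 471/500 ≈ 0.4116.
So the probability of at least one match is 1 − 0.4116 = 0.5884.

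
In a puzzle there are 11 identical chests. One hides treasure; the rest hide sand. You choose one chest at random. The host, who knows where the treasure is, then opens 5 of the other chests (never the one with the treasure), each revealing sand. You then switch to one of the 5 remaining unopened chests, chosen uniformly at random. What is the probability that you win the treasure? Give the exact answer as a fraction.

Your original chest holds the treasure with probability 1/11, so the other 10 collectively hold it with probability 10/11.
The host can always find 5 empty chests to open, so the reveals don't change that 10/11; it is now spread over the 5 remaining unopened chests.
P(win by switching) = (10/11) · (1/5) = 2/11.

2/11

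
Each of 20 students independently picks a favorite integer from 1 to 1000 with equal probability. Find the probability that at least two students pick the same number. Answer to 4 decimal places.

It's easier to compute the probability that all 20 are distinct.
P(all distinct) = 1000/1000 · 999/1000 · ··· · 981/1000 ≈ 0.8259.
So the probability of at least one match is 1 − 0.8259 = 0.1741.

0.1741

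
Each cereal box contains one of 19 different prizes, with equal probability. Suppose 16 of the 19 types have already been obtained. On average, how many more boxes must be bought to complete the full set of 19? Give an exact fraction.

209/6

Starting from 16 distinct types, each trial gives a new one with probability (19−i)/19 when i types are held, so the wait for the next new type is 19/(19−i).
E = 19/3 + 19/2 + 19/1 = 209/6.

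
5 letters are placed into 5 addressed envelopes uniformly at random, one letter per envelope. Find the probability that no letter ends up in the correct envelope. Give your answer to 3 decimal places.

This is the derangement probability: permutations of 5 with no fixed point.
D(5) = 5! · (1 − 1/1! + 1/2! − ··· + (−1)^5/5!) = 44.
P = 44/120 = 11/30 ≈ 0.367.

0.367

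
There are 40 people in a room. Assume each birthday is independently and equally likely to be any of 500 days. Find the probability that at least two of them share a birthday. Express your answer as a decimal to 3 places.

It's easier to compute the probability that all 40 are distinct.
P(all distinct) = 500/500 · 499/500 · ··· · 461/500 ≈ 0.201.
So the probability of at least one match is 1 − 0.201 = 0.799.

0.799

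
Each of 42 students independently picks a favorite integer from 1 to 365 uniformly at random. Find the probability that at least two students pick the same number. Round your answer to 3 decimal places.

0.914

It's easier to compute the probability that all 42 are distinct.
P(all distinct) = 365/365 · 364/365 · ··· · 324/365 ≈ 0.086.
So the probability of at least one match is 1 − 0.086 = 0.914.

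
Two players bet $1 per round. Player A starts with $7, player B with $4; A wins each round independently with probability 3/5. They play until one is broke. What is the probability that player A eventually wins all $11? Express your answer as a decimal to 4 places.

0.9525

Let r = q/p = (2/5)/(3/5) = 2/3. The recurrence P(i) = p·P(i+1) + q·P(i−1) with P(0)=0, P(11)=1 gives P(i) = (1 − r^i)/(1 − r^11).
P(7) = (1 − (2/3)^7) / (1 − (2/3)^11) = 166779/175099 ≈ 0.9525.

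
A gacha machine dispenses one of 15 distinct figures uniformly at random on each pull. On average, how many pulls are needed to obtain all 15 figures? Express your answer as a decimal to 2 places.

49.77

After i distinct types are collected, each trial gives a new one with probability (15−i)/15, so the expected wait for the next new type is 15/(15−i).
E = 15/15 + 15/14 + 15/13 + 15/12 + 15/11 + 15/10 + 15/9 + 15/8 + 15/7 + 15/6 + 15/5 + 15/4 + 15/3 + 15/2 + 15/1 = 1195757/24024 ≈ 49.77.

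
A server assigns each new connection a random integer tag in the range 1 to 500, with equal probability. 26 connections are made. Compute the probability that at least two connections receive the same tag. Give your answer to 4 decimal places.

It's easier to compute the probability that all 26 are distinct.
P(all distinct) = 500/500 · 499/500 · ··· · 475/500 ≈ 0.5162.
So the probability of at least one match is 1 − 0.5162 = 0.4838.

0.4838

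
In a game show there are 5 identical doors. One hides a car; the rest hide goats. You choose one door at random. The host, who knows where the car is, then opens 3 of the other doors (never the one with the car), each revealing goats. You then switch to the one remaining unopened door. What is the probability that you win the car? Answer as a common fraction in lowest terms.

Your original door holds the car with probability 1/5, so the other 4 collectively hold it with probability 4/5.
The host can always find 3 empty doors to open, so the reveals don't change that 4/5; it is now spread over the 1 remaining unopened door.
P(win by switching) = (4/5) · (1/1) = 4/5.

4/5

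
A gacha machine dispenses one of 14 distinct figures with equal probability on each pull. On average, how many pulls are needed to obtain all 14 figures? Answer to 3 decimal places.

After i distinct types are collected, each trial gives a new one with probability (14−i)/14, so the expected wait for the next new type is 14/(14−i).
E = 14/14 + 14/13 + 14/12 + 14/11 + 14/10 + 14/9 + 14/8 + 14/7 + 14/6 + 14/5 + 14/4 + 14/3 + 14/2 + 14/1 = 1171733/25740 ≈ 45.522.

45.522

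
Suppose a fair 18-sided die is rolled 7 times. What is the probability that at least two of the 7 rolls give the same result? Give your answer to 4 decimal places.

P(all 7 different) = 18/18 · 17/18 · ··· · 12/18 ≈ 0.2620.
P(at least two equal) = 1 − 0.2620 = 0.7380.

0.7380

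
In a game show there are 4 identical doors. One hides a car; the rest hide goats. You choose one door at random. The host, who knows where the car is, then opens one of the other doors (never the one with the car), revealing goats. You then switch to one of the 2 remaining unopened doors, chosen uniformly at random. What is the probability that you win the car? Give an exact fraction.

Your original door holds the car with probability 1/4, so the other 3 collectively hold it with probability 3/4.
The host can always find an empty door to open, so this doesn't change that 3/4; it is now spread over the 2 remaining unopened doors.
P(win by switching) = (3/4) · (1/2) = 3/8.

3/8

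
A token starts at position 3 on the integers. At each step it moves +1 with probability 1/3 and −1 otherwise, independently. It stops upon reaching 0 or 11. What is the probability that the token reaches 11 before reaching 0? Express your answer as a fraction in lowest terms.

Let r = q/p = (2/3)/(1/3) = 2. The recurrence P(i) = p·P(i+1) + q·P(i−1) with P(0)=0, P(11)=1 gives P(i) = (1 − r^i)/(1 − r^11).
P(3) = (1 − (2)^3) / (1 − (2)^11) = 7/2047.

7/2047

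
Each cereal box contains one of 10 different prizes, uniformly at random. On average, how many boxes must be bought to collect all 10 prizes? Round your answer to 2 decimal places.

29.29

After i distinct types are collected, each trial gives a new one with probability (10−i)/10, so the expected wait for the next new type is 10/(10−i).
E = 10/10 + 10/9 + 10/8 + 10/7 + 10/6 + 10/5 + 10/4 + 10/3 + 10/2 + 10/1 = 7381/252 ≈ 29.29.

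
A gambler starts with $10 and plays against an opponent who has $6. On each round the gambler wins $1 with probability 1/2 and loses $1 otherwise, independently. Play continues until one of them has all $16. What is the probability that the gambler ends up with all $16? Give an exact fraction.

With a fair step, P(i) = ½P(i−1) + ½P(i+1) with P(0)=0, P(16)=1 has the linear solution P(i) = i/16.
P(10) = 10/16 = 5/8.

5/8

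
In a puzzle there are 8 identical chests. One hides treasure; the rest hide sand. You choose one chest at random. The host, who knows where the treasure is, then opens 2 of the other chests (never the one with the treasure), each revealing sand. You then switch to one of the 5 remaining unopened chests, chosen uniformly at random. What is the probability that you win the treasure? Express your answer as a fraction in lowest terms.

Your original chest holds the treasure with probability 1/8, so the other 7 collectively hold it with probability 7/8.
The host can always find 2 empty chests to open, so the reveals don't change that 7/8; it is now spread over the 5 remaining unopened chests.
P(win by switching) = (7/8) · (1/5) = 7/40.

7/40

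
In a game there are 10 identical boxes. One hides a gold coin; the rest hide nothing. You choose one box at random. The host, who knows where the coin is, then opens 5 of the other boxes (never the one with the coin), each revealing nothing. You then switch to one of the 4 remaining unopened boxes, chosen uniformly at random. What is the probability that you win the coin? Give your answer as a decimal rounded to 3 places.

Your original box holds the coin with probability 1/10, so the other 9 collectively hold it with probability 9/10.
The host can always find 5 empty boxes to open, so the reveals don't change that 9/10; it is now spread over the 4 remaining unopened boxes.
P(win by switching) = (9/10) · (1/4) = 9/40 ≈ 0.225.

0.225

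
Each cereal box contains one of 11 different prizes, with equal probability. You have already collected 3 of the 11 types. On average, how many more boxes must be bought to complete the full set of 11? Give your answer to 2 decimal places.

Starting from 3 distinct types, each trial gives a new one with probability (11−i)/11 when i types are held, so the wait for the next new type is 11/(11−i).
E = 11/8 + 11/7 + 11/6 + 11/5 + 11/4 + 11/3 + 11/2 + 11/1 = 8371/280 ≈ 29.90.

29.90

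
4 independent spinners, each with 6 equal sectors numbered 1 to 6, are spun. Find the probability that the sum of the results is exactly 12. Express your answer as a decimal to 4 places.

0.0965

There are 6^4 = 1296 equally likely outcomes.
The number of ordered 4-tuples from {1,…,6} summing to 12 is 125.
P(sum = 12) = 125/1296 ≈ 0.0965.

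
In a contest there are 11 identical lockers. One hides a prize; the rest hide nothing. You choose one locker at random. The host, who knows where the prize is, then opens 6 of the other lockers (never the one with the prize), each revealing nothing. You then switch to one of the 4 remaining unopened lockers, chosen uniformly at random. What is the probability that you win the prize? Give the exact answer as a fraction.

Your original locker holds the prize with probability 1/11, so the other 10 collectively hold it with probability 10/11.
The host can always find 6 empty lockers to open, so the reveals don't change that 10/11; it is now spread over the 4 remaining unopened lockers.
P(win by switching) = (10/11) · (1/4) = 5/22.

5/22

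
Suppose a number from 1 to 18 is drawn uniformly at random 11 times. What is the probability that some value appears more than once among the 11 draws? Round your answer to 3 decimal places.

P(all 11 different) = 18/18 · 17/18 · ··· · 8/18 ≈ 0.020.
P(at least two equal) = 1 − 0.020 = 0.980.

0.980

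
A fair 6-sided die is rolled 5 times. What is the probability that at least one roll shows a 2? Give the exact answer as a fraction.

P(no roll shows a 2) = (5/6)^5 = 3125/7776.
P(at least one) = 1 − 3125/7776 = 4651/7776.

4651/7776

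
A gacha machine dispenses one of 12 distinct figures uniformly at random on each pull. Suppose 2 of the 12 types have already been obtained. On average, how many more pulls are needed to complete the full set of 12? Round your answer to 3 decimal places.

35.148

Starting from 2 distinct types, each trial gives a new one with probability (12−i)/12 when i types are held, so the wait for the next new type is 12/(12−i).
E = 12/10 + 12/9 + 12/8 + 12/7 + 12/6 + 12/5 + 12/4 + 12/3 + 12/2 + 12/1 = 7381/210 ≈ 35.148.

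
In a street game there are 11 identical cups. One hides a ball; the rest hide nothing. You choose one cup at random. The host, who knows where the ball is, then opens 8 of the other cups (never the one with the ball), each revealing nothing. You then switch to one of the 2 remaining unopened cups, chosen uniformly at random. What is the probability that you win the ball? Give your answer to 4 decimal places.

Your original cup holds the ball with probability 1/11, so the other 10 collectively hold it with probability 10/11.
The host can always find 8 empty cups to open, so the reveals don't change that 10/11; it is now spread over the 2 remaining unopened cups.
P(win by switching) = (10/11) · (1/2) = 5/11 ≈ 0.4545.

0.4545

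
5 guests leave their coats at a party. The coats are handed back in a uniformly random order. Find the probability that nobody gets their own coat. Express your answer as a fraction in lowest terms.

11/30

This is the derangement probability: permutations of 5 with no fixed point.
D(5) = 5! · (1 − 1/1! + 1/2! − ··· + (−1)^5/5!) = 44.
P = 44/120 = 11/30.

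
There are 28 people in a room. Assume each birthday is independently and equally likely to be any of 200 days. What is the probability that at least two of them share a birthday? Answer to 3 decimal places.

It's easier to compute the probability that all 28 are distinct.
P(all distinct) = 200/200 · 199/200 · ··· · 173/200 ≈ 0.138.
So the probability of at least one match is 1 − 0.138 = 0.862.

0.862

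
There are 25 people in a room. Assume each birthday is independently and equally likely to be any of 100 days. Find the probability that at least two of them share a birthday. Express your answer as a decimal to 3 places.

0.962

It's easier to compute the probability that all 25 are distinct.
P(all distinct) = 100/100 · 99/100 · ··· · 76/100 ≈ 0.038.
So the probability of at least one match is 1 − 0.038 = 0.962.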